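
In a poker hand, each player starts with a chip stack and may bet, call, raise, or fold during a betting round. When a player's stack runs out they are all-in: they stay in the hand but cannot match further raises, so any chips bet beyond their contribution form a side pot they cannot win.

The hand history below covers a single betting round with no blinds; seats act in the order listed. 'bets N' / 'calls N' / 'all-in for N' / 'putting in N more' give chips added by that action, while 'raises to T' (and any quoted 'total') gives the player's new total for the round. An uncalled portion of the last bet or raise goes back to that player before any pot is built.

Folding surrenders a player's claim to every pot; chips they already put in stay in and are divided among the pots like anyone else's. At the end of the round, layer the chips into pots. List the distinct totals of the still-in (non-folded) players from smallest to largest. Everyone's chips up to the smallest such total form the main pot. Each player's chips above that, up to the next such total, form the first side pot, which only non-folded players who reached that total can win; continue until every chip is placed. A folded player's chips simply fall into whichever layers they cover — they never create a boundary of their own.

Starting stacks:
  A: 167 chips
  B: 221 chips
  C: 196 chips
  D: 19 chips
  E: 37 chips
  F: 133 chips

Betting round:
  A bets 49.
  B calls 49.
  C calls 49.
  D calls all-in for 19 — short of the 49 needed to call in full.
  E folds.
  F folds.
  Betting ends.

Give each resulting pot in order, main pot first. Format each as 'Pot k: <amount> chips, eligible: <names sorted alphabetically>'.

Contributions: A=49, B=49, C=49, D=19
Folded: E, F
Pot levels (distinct totals of non-folded players): 19, 49
Layer 1-19: 19 each from A, B, C, D = 19*4 = 76 chips; eligible A, B, C, D
Layer 20-49: 30 each from A, B, C = 30*3 = 90 chips; eligible A, B, C

Pot 1: 76 chips, eligible: A, B, C, D
Pot 2: 90 chips, eligible: A, B, C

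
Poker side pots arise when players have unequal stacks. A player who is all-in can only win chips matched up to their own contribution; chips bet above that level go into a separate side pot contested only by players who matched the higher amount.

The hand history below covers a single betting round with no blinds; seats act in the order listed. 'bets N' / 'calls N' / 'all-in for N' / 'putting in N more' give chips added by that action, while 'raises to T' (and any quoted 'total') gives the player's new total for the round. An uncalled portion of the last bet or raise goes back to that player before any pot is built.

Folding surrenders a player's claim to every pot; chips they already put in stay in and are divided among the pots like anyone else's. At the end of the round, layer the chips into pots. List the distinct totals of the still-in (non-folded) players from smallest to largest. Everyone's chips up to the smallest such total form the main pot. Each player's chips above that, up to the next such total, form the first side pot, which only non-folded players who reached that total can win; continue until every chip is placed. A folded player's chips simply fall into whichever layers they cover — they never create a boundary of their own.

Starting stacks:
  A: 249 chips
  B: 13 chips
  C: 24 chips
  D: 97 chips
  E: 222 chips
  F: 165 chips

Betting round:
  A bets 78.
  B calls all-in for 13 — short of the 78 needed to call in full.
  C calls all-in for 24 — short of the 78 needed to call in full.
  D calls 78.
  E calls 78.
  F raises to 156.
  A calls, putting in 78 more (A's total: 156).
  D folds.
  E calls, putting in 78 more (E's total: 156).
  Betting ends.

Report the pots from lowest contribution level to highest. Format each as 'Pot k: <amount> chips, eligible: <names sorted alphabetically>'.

Contributions: A=156, B=13, C=24, D=78, E=156, F=156
Folded: D
Pot levels (distinct totals of non-folded players): 13, 24, 156
Layer 1-13: 13 each from A, B, C, D, E, F = 13*6 = 78 chips; eligible A, B, C, E, F
Layer 14-24: 11 each from A, C, D, E, F = 11*5 = 55 chips; eligible A, C, E, F
Layer 25-156: A 132 + D 54 + E 132 + F 132 = 450 chips; eligible A, E, F

Pot 1: 78 chips, eligible: A, B, C, E, F
Pot 2: 55 chips, eligible: A, C, E, F
Pot 3: 450 chips, eligible: A, E, F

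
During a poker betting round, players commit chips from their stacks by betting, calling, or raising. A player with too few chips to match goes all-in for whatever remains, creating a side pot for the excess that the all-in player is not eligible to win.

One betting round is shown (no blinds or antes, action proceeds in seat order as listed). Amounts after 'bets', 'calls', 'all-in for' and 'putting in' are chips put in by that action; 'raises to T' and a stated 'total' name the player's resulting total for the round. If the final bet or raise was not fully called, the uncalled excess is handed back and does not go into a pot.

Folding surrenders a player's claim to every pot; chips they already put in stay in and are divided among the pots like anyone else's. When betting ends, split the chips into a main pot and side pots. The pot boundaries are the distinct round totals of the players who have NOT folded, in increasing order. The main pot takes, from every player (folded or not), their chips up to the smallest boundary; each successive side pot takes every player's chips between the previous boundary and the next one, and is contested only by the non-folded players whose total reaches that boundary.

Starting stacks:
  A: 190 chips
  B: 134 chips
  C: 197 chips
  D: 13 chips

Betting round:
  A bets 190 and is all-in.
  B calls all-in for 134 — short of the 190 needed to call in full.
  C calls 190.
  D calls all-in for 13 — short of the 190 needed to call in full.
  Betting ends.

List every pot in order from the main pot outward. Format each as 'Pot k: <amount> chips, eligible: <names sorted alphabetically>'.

Contributions: A=190, B=134, C=190, D=13
Pot levels (distinct totals of non-folded players): 13, 134, 190
Layer 1-13: 13 each from A, B, C, D = 13*4 = 52 chips; eligible A, B, C, D
Layer 14-134: 121 each from A, B, C = 121*3 = 363 chips; eligible A, B, C
Layer 135-190: 56 each from A, C = 56*2 = 112 chips; eligible A, C

Pot 1: 52 chips, eligible: A, B, C, D
Pot 2: 363 chips, eligible: A, B, C
Pot 3: 112 chips, eligible: A, C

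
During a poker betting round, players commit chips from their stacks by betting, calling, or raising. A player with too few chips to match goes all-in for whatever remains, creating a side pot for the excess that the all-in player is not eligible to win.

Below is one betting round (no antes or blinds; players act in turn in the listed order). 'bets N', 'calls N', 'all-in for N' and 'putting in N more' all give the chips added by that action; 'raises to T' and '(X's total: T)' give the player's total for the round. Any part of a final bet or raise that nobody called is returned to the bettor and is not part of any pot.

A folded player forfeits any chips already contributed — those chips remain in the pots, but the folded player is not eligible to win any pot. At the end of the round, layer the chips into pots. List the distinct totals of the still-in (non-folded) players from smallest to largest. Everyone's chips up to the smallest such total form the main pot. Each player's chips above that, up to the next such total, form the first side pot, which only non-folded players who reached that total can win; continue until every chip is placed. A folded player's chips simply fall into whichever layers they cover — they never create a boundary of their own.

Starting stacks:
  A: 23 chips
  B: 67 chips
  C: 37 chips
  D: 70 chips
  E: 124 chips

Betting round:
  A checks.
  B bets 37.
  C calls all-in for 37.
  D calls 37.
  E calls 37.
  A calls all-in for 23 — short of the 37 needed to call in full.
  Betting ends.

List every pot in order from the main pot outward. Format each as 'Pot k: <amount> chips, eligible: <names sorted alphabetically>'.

Pot 1: 115 chips, eligible: A, B, C, D, E
Pot 2: 56 chips, eligible: B, C, D, E

Derivation:
Contributions: A=23, B=37, C=37, D=37, E=37
Pot levels (distinct totals of non-folded players): 23, 37
Layer 1-23: 23 each from A, B, C, D, E = 23*5 = 115 chips; eligible A, B, C, D, E
Layer 24-37: 14 each from B, C, D, E = 14*4 = 56 chips; eligible B, C, D, E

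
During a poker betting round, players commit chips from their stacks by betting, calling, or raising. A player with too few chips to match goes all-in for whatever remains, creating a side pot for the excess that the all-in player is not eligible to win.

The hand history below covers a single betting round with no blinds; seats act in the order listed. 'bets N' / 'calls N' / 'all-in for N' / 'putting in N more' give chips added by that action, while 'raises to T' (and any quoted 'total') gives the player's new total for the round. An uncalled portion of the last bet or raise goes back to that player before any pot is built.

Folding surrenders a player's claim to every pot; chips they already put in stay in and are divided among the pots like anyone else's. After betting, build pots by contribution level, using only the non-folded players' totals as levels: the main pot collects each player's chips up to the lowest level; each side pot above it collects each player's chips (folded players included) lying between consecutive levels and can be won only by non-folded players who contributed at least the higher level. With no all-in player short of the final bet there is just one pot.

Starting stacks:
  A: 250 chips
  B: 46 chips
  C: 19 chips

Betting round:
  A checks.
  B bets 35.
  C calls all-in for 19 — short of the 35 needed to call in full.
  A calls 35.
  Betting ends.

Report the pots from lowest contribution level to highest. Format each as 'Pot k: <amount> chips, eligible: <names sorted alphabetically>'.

Pot 1: 57 chips, eligible: A, B, C
Pot 2: 32 chips, eligible: A, B

Derivation:
Contributions: A=35, B=35, C=19
Pot levels (distinct totals of non-folded players): 19, 35
Layer 1-19: 19 each from A, B, C = 19*3 = 57 chips; eligible A, B, C
Layer 20-35: 16 each from A, B = 16*2 = 32 chips; eligible A, B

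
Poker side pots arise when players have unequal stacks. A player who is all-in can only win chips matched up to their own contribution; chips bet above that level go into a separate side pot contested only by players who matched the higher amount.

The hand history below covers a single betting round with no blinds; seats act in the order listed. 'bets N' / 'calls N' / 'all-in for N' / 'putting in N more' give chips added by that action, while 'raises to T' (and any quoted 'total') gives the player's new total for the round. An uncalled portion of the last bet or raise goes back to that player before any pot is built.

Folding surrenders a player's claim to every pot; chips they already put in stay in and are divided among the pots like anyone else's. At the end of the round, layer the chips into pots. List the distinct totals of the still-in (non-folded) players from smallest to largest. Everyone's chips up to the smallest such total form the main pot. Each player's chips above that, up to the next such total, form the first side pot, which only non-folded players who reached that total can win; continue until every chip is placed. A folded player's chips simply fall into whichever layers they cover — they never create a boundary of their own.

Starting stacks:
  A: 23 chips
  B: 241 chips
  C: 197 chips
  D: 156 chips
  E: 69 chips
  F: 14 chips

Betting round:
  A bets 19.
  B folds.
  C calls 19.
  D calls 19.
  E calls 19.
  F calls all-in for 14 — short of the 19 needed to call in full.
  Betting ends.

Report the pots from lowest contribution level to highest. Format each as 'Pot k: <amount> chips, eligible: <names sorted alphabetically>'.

Contributions: A=19, C=19, D=19, E=19, F=14
Folded: B
Pot levels (distinct totals of non-folded players): 14, 19
Layer 1-14: 14 each from A, C, D, E, F = 14*5 = 70 chips; eligible A, C, D, E, F
Layer 15-19: 5 each from A, C, D, E = 5*4 = 20 chips; eligible A, C, D, E

Pot 1: 70 chips, eligible: A, C, D, E, F
Pot 2: 20 chips, eligible: A, C, D, E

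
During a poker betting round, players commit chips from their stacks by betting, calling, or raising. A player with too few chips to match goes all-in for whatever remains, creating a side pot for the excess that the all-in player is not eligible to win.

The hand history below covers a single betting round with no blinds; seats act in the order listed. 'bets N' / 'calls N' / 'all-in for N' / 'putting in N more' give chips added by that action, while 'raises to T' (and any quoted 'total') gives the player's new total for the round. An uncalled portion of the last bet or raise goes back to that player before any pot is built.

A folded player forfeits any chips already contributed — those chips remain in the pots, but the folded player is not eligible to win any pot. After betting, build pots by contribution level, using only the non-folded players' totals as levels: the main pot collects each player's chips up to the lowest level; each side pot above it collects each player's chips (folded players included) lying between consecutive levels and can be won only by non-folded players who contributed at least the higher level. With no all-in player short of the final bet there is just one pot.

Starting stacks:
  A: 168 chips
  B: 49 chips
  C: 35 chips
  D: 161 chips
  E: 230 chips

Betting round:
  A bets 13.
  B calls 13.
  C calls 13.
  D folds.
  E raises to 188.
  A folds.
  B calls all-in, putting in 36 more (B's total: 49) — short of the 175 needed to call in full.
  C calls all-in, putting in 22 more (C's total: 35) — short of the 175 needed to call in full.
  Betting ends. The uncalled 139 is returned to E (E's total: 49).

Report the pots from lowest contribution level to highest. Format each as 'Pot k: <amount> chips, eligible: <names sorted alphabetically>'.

Contributions (after 139 returned to E): A=13, B=49, C=35, E=49
Folded: A, D
Pot levels (distinct totals of non-folded players): 35, 49
Layer 1-35: A 13 + B 35 + C 35 + E 35 = 118 chips; eligible B, C, E
Layer 36-49: 14 each from B, E = 14*2 = 28 chips; eligible B, E

Pot 1: 118 chips, eligible: B, C, E
Pot 2: 28 chips, eligible: B, E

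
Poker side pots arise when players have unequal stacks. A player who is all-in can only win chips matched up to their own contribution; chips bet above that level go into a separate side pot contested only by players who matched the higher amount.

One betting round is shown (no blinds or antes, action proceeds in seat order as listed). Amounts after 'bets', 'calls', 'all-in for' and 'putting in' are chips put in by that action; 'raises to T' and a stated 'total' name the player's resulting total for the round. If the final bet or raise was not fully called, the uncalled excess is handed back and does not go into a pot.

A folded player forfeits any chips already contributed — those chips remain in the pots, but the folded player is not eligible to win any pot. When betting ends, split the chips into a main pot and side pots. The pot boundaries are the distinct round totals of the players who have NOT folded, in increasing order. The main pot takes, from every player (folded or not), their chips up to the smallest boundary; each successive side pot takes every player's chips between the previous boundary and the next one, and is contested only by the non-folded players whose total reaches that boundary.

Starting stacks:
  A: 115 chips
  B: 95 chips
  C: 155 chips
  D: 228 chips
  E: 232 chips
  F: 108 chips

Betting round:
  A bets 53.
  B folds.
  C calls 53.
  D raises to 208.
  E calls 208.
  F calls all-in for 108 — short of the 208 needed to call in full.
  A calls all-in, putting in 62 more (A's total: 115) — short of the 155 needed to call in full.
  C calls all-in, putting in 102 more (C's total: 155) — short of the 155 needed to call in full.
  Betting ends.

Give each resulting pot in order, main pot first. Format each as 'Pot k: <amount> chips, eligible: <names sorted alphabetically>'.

Pot 1: 540 chips, eligible: A, C, D, E, F
Pot 2: 28 chips, eligible: A, C, D, E
Pot 3: 120 chips, eligible: C, D, E
Pot 4: 106 chips, eligible: D, E

Derivation:
Contributions: A=115, C=155, D=208, E=208, F=108
Folded: B
Pot levels (distinct totals of non-folded players): 108, 115, 155, 208
Layer 1-108: 108 each from A, C, D, E, F = 108*5 = 540 chips; eligible A, C, D, E, F
Layer 109-115: 7 each from A, C, D, E = 7*4 = 28 chips; eligible A, C, D, E
Layer 116-155: 40 each from C, D, E = 40*3 = 120 chips; eligible C, D, E
Layer 156-208: 53 each from D, E = 53*2 = 106 chips; eligible D, E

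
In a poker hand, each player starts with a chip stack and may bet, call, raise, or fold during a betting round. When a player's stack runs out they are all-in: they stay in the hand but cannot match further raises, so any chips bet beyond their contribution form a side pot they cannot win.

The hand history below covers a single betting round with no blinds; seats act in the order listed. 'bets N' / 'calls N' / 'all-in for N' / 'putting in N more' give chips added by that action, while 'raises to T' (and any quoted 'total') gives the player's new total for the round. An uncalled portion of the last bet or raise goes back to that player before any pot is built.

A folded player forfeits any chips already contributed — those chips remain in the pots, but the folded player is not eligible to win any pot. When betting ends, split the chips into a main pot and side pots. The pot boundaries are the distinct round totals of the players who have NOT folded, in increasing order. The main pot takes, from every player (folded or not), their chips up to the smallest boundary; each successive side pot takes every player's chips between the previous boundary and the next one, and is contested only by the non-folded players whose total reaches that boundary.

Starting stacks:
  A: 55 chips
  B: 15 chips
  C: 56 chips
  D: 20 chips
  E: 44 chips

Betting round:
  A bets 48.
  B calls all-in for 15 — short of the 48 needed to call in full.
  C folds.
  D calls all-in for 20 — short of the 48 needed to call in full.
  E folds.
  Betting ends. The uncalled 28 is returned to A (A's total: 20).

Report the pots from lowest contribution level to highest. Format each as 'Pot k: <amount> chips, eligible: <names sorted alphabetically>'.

Contributions (after 28 returned to A): A=20, B=15, D=20
Folded: C, E
Pot levels (distinct totals of non-folded players): 15, 20
Layer 1-15: 15 each from A, B, D = 15*3 = 45 chips; eligible A, B, D
Layer 16-20: 5 each from A, D = 5*2 = 10 chips; eligible A, D

Pot 1: 45 chips, eligible: A, B, D
Pot 2: 10 chips, eligible: A, D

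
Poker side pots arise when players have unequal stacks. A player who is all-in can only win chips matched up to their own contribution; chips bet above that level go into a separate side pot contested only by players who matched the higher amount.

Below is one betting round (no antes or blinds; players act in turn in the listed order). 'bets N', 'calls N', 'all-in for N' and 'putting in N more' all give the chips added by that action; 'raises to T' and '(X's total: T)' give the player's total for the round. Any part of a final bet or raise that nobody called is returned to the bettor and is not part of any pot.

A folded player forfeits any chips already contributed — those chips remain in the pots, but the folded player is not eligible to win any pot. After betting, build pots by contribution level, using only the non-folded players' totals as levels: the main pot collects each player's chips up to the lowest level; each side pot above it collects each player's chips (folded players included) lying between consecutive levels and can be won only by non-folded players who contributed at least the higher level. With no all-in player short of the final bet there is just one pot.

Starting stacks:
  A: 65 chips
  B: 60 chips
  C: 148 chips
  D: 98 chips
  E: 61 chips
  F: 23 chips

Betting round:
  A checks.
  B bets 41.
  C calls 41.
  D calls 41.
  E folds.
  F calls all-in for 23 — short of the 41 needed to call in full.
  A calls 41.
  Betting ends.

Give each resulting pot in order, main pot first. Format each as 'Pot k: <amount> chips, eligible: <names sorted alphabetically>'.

Pot 1: 115 chips, eligible: A, B, C, D, F
Pot 2: 72 chips, eligible: A, B, C, D

Derivation:
Contributions: A=41, B=41, C=41, D=41, F=23
Folded: E
Pot levels (distinct totals of non-folded players): 23, 41
Layer 1-23: 23 each from A, B, C, D, F = 23*5 = 115 chips; eligible A, B, C, D, F
Layer 24-41: 18 each from A, B, C, D = 18*4 = 72 chips; eligible A, B, C, D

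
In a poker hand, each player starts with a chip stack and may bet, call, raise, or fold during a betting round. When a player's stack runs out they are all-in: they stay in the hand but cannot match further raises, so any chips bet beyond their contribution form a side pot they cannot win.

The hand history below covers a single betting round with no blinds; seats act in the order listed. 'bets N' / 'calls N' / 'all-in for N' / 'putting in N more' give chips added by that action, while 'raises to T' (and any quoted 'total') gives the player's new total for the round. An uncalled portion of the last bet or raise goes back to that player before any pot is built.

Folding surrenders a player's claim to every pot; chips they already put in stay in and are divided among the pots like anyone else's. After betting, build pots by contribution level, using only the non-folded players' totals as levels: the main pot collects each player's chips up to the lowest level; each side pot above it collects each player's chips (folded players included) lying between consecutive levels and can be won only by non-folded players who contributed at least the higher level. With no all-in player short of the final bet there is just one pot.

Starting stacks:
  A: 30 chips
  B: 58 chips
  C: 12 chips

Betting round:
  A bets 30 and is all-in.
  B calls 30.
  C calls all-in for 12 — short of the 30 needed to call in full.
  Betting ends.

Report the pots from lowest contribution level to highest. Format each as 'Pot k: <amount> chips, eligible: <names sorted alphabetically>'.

Contributions: A=30, B=30, C=12
Pot levels (distinct totals of non-folded players): 12, 30
Layer 1-12: 12 each from A, B, C = 12*3 = 36 chips; eligible A, B, C
Layer 13-30: 18 each from A, B = 18*2 = 36 chips; eligible A, B

Pot 1: 36 chips, eligible: A, B, C
Pot 2: 36 chips, eligible: A, B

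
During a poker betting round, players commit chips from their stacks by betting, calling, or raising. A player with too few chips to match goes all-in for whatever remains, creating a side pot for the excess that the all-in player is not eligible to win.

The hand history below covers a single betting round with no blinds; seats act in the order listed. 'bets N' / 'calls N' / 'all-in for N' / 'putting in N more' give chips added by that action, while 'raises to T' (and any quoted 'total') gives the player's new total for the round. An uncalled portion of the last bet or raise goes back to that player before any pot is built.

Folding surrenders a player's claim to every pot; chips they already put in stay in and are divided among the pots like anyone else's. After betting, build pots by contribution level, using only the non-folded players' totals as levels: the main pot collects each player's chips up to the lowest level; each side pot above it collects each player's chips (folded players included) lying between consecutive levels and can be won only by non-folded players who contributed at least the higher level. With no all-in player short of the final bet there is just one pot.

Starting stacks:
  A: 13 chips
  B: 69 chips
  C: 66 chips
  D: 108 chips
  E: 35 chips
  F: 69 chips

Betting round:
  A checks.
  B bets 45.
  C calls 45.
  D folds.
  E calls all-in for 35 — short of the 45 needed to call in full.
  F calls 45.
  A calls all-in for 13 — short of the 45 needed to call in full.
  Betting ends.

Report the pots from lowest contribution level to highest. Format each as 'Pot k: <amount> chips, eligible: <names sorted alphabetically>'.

Pot 1: 65 chips, eligible: A, B, C, E, F
Pot 2: 88 chips, eligible: B, C, E, F
Pot 3: 30 chips, eligible: B, C, F

Derivation:
Contributions: A=13, B=45, C=45, E=35, F=45
Folded: D
Pot levels (distinct totals of non-folded players): 13, 35, 45
Layer 1-13: 13 each from A, B, C, E, F = 13*5 = 65 chips; eligible A, B, C, E, F
Layer 14-35: 22 each from B, C, E, F = 22*4 = 88 chips; eligible B, C, E, F
Layer 36-45: 10 each from B, C, F = 10*3 = 30 chips; eligible B, C, F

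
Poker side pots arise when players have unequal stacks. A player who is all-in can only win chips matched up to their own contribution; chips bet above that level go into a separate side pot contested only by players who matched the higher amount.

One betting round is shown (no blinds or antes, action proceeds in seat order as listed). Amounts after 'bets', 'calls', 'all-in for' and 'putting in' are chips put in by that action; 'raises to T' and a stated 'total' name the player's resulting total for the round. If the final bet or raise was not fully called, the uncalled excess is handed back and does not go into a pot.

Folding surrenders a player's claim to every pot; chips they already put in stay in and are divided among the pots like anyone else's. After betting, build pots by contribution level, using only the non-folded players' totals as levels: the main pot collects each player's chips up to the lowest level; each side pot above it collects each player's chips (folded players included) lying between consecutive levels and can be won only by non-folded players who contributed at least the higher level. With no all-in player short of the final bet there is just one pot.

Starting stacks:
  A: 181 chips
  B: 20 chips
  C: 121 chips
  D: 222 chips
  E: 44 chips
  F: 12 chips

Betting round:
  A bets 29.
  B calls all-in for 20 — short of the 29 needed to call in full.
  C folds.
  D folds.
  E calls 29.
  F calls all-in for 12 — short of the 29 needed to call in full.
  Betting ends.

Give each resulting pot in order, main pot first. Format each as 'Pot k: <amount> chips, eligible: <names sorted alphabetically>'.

Pot 1: 48 chips, eligible: A, B, E, F
Pot 2: 24 chips, eligible: A, B, E
Pot 3: 18 chips, eligible: A, E

Derivation:
Contributions: A=29, B=20, E=29, F=12
Folded: C, D
Pot levels (distinct totals of non-folded players): 12, 20, 29
Layer 1-12: 12 each from A, B, E, F = 12*4 = 48 chips; eligible A, B, E, F
Layer 13-20: 8 each from A, B, E = 8*3 = 24 chips; eligible A, B, E
Layer 21-29: 9 each from A, E = 9*2 = 18 chips; eligible A, E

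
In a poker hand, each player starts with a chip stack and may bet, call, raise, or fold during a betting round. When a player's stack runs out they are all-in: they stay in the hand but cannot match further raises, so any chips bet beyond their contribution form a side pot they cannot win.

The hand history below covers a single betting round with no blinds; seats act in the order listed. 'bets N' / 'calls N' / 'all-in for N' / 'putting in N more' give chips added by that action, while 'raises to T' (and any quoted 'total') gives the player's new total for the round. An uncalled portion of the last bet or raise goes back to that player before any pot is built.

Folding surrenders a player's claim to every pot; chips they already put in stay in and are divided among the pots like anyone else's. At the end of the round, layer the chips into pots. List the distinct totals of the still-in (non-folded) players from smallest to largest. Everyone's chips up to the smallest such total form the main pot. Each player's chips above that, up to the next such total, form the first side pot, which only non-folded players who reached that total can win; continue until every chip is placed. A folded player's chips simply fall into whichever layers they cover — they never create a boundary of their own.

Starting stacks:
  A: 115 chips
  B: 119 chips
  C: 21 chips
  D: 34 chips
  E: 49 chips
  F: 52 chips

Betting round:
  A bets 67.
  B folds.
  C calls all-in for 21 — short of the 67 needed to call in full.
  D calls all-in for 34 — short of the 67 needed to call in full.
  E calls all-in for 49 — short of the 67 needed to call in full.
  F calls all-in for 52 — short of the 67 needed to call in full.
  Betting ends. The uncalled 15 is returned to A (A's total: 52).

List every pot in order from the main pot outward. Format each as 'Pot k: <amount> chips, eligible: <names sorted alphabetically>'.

Contributions (after 15 returned to A): A=52, C=21, D=34, E=49, F=52
Folded: B
Pot levels (distinct totals of non-folded players): 21, 34, 49, 52
Layer 1-21: 21 each from A, C, D, E, F = 21*5 = 105 chips; eligible A, C, D, E, F
Layer 22-34: 13 each from A, D, E, F = 13*4 = 52 chips; eligible A, D, E, F
Layer 35-49: 15 each from A, E, F = 15*3 = 45 chips; eligible A, E, F
Layer 50-52: 3 each from A, F = 3*2 = 6 chips; eligible A, F

Pot 1: 105 chips, eligible: A, C, D, E, F
Pot 2: 52 chips, eligible: A, D, E, F
Pot 3: 45 chips, eligible: A, E, F
Pot 4: 6 chips, eligible: A, F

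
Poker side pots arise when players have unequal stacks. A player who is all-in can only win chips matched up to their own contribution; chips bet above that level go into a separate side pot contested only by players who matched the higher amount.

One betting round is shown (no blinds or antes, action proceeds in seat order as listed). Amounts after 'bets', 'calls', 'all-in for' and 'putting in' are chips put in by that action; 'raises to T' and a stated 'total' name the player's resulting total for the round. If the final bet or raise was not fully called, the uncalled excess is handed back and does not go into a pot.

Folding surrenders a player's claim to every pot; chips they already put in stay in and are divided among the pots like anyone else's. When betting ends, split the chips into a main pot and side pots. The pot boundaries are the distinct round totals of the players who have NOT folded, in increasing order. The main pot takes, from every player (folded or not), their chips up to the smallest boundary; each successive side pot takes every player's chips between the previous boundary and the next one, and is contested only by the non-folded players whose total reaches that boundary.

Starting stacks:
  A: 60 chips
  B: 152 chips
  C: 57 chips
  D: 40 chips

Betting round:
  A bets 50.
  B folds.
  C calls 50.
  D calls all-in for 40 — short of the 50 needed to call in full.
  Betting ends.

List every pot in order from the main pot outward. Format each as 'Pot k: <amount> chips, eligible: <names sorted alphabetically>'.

Contributions: A=50, C=50, D=40
Folded: B
Pot levels (distinct totals of non-folded players): 40, 50
Layer 1-40: 40 each from A, C, D = 40*3 = 120 chips; eligible A, C, D
Layer 41-50: 10 each from A, C = 10*2 = 20 chips; eligible A, C

Pot 1: 120 chips, eligible: A, C, D
Pot 2: 20 chips, eligible: A, C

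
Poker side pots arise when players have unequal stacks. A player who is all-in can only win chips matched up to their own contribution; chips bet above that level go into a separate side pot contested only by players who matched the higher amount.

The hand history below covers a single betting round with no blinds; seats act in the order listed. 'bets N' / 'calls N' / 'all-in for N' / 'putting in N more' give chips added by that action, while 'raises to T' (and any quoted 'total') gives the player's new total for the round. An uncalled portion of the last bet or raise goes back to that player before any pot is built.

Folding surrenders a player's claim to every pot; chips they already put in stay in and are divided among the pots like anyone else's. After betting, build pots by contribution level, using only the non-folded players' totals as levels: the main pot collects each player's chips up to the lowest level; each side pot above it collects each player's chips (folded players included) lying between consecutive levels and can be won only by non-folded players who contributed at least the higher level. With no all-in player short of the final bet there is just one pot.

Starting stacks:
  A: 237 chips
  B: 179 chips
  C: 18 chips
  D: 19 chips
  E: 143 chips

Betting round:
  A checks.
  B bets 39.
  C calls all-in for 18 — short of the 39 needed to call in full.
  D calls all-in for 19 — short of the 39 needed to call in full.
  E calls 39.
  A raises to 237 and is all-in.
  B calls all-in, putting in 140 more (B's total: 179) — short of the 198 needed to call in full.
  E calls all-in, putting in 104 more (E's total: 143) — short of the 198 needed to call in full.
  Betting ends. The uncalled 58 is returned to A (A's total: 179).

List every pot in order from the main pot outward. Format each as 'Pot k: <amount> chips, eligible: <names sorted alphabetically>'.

Contributions (after 58 returned to A): A=179, B=179, C=18, D=19, E=143
Pot levels (distinct totals of non-folded players): 18, 19, 143, 179
Layer 1-18: 18 each from A, B, C, D, E = 18*5 = 90 chips; eligible A, B, C, D, E
Layer 19-19: 1 each from A, B, D, E = 1*4 = 4 chips; eligible A, B, D, E
Layer 20-143: 124 each from A, B, E = 124*3 = 372 chips; eligible A, B, E
Layer 144-179: 36 each from A, B = 36*2 = 72 chips; eligible A, B

Pot 1: 90 chips, eligible: A, B, C, D, E
Pot 2: 4 chips, eligible: A, B, D, E
Pot 3: 372 chips, eligible: A, B, E
Pot 4: 72 chips, eligible: A, B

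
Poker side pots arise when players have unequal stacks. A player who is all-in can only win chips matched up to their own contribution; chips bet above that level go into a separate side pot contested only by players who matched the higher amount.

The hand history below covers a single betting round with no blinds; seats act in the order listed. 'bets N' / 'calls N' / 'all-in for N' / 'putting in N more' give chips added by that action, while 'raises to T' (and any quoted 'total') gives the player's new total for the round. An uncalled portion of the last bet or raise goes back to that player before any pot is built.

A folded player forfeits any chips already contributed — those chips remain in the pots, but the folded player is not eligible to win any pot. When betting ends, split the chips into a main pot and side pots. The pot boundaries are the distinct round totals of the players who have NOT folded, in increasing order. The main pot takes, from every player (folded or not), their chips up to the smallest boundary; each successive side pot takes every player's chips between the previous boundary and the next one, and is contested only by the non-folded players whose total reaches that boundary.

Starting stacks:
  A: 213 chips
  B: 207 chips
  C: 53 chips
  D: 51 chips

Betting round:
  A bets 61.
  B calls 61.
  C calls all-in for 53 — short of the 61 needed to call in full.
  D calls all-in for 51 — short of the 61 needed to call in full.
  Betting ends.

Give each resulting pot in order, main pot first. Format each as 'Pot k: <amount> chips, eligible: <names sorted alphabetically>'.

Pot 1: 204 chips, eligible: A, B, C, D
Pot 2: 6 chips, eligible: A, B, C
Pot 3: 16 chips, eligible: A, B

Derivation:
Contributions: A=61, B=61, C=53, D=51
Pot levels (distinct totals of non-folded players): 51, 53, 61
Layer 1-51: 51 each from A, B, C, D = 51*4 = 204 chips; eligible A, B, C, D
Layer 52-53: 2 each from A, B, C = 2*3 = 6 chips; eligible A, B, C
Layer 54-61: 8 each from A, B = 8*2 = 16 chips; eligible A, B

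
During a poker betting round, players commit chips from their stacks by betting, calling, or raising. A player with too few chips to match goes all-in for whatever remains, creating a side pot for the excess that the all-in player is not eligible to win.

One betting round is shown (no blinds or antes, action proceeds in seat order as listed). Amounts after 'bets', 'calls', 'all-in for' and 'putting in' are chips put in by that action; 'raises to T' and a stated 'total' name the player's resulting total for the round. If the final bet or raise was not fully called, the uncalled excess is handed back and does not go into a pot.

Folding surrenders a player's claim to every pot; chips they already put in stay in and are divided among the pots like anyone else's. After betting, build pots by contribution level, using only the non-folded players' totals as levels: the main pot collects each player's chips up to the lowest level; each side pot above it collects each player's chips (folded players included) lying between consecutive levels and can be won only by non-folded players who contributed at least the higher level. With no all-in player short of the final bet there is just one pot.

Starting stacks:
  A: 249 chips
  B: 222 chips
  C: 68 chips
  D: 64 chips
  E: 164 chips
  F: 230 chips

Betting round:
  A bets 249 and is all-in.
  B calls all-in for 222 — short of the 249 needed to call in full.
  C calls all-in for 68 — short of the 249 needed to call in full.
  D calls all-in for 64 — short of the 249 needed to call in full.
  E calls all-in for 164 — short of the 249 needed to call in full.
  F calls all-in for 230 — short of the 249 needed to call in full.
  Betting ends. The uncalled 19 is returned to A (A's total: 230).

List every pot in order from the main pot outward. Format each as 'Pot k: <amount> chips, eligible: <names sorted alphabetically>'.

Pot 1: 384 chips, eligible: A, B, C, D, E, F
Pot 2: 20 chips, eligible: A, B, C, E, F
Pot 3: 384 chips, eligible: A, B, E, F
Pot 4: 174 chips, eligible: A, B, F
Pot 5: 16 chips, eligible: A, F

Derivation:
Contributions (after 19 returned to A): A=230, B=222, C=68, D=64, E=164, F=230
Pot levels (distinct totals of non-folded players): 64, 68, 164, 222, 230
Layer 1-64: 64 each from A, B, C, D, E, F = 64*6 = 384 chips; eligible A, B, C, D, E, F
Layer 65-68: 4 each from A, B, C, E, F = 4*5 = 20 chips; eligible A, B, C, E, F
Layer 69-164: 96 each from A, B, E, F = 96*4 = 384 chips; eligible A, B, E, F
Layer 165-222: 58 each from A, B, F = 58*3 = 174 chips; eligible A, B, F
Layer 223-230: 8 each from A, F = 8*2 = 16 chips; eligible A, F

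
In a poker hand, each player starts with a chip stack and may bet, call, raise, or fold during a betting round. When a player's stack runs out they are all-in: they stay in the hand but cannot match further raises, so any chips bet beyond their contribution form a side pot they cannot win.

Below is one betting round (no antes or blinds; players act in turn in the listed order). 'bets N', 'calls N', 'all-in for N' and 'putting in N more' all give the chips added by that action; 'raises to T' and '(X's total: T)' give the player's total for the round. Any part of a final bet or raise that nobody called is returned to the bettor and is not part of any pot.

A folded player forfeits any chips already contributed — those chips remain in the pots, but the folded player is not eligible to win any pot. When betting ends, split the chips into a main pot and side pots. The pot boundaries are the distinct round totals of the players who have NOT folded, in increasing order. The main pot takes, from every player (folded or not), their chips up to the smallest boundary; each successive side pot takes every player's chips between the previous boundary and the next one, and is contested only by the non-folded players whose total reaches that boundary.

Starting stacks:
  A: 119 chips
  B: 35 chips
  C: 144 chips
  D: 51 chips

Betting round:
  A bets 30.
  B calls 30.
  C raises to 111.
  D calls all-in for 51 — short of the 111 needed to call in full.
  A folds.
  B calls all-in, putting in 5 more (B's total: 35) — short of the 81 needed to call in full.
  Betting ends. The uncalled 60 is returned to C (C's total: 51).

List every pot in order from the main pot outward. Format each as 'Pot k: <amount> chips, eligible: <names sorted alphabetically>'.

Contributions (after 60 returned to C): A=30, B=35, C=51, D=51
Folded: A
Pot levels (distinct totals of non-folded players): 35, 51
Layer 1-35: A 30 + B 35 + C 35 + D 35 = 135 chips; eligible B, C, D
Layer 36-51: 16 each from C, D = 16*2 = 32 chips; eligible C, D

Pot 1: 135 chips, eligible: B, C, D
Pot 2: 32 chips, eligible: C, D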